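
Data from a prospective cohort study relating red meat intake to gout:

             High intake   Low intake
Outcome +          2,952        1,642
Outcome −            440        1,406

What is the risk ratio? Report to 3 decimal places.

1.615

Reading the table with exposure as columns: a = 2952 (High intake, case), b = 440 (High intake, non-case), c = 1642 (Low intake, case), d = 1406.
Risk in exposed = 2952/3392 = 0.87028; risk in unexposed = 1642/3048 = 0.53871.
RR = 0.87028 / 0.53871 = 1.61548
The risk among the exposed is 1.62 times that among the unexposed.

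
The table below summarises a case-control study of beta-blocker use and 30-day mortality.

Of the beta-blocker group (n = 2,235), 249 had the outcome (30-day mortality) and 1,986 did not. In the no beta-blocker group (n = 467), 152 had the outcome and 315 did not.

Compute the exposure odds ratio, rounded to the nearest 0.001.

0.260

From the description: a = 249, b = 1986, c = 152, d = 315.
OR = (a·d)/(b·c) = (249 × 315) / (1986 × 152) = 78435 / 301872 = 0.25983
Exposure is associated with lower odds of 30-day mortality (OR = 0.26 < 1).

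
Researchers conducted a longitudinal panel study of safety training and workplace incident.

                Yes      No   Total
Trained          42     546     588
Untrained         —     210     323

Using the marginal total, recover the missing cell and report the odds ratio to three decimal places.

0.143

The missing cell is in the unexposed row: 323 − 210 = 113.
So a = 42, b = 546, c = 113, d = 210.
OR = (a·d)/(b·c) = (42 × 210) / (546 × 113) = 8820 / 61698 = 0.14295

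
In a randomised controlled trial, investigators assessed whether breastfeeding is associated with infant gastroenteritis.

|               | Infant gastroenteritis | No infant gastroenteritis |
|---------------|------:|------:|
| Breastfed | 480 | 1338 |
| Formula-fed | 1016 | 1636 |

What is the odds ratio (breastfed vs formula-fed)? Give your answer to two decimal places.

Cells: a = 480, b = 1338, c = 1016, d = 1636.
OR = (a·d)/(b·c) = (480 × 1636) / (1338 × 1016) = 785280 / 1359408 = 0.57766
Exposure is associated with lower odds of infant gastroenteritis (OR = 0.58 < 1).

0.58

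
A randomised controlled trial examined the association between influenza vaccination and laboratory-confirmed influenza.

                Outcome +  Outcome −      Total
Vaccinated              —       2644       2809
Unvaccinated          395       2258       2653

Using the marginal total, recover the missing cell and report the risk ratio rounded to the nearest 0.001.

0.395

The missing cell is in the exposed row: 2809 − 2644 = 165.
So a = 165, b = 2644, c = 395, d = 2258.
RR = [a/(a+b)] / [c/(c+d)] = (165/2809) / (395/2653) = 0.05874/0.14889 = 0.39452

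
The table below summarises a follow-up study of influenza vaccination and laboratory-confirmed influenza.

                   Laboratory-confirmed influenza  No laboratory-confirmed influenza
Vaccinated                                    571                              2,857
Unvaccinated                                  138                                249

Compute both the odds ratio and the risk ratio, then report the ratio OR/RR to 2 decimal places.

0.77

Cells: a = 571, b = 2857, c = 138, d = 249.
OR = (571·249)/(2857·138) = 142179/394266 = 0.36062
Risk in exposed = 571/3428 = 0.16657; risk in unexposed = 138/387 = 0.35659; RR = 0.46712
OR/RR = 0.36062 / 0.46712 = 0.77200
The outcome is not rare, so the OR lies further from 1 than the RR.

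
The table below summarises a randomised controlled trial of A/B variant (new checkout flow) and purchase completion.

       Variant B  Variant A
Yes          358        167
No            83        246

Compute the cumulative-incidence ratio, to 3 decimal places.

2.008

Reading the table with exposure as columns: a = 358 (Variant B, case), b = 83 (Variant B, non-case), c = 167 (Variant A, case), d = 246.
Risk in exposed = 358/441 = 0.81179; risk in unexposed = 167/413 = 0.40436.
RR = 0.81179 / 0.40436 = 2.00760
The risk among the exposed is 2.01 times that among the unexposed.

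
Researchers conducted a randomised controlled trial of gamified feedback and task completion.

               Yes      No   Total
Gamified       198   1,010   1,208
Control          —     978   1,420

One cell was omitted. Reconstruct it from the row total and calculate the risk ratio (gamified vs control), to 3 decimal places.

The missing cell is in the unexposed row: 1420 − 978 = 442.
So a = 198, b = 1010, c = 442, d = 978.
RR = [a/(a+b)] / [c/(c+d)] = (198/1208) / (442/1420) = 0.16391/0.31127 = 0.52658

0.527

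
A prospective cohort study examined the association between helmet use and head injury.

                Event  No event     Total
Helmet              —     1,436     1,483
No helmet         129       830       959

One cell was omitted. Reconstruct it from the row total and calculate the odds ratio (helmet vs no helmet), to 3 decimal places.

0.211

The missing cell is in the exposed row: 1483 − 1436 = 47.
So a = 47, b = 1436, c = 129, d = 830.
OR = (a·d)/(b·c) = (47 × 830) / (1436 × 129) = 39010 / 185244 = 0.21059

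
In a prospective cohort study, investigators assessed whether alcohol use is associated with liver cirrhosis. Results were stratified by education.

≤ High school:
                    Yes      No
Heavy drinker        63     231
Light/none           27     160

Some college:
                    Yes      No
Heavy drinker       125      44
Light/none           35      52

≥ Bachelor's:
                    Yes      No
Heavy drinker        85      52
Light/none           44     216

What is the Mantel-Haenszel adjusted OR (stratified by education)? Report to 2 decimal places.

OR_MH = Σ(aᵢdᵢ/nᵢ) / Σ(bᵢcᵢ/nᵢ), where nᵢ is the stratum total.
Stratum 1 (≤ High school): n = 481; a·d/n = 63·160/481 = 20.9563; b·c/n = 231·27/481 = 12.9667
Stratum 2 (Some college): n = 256; a·d/n = 125·52/256 = 25.3906; b·c/n = 44·35/256 = 6.0156
Stratum 3 (≥ Bachelor's): n = 397; a·d/n = 85·216/397 = 46.2469; b·c/n = 52·44/397 = 5.7632
OR_MH = (20.9563 + 25.3906 + 46.2469) / (12.9667 + 6.0156 + 5.7632) = 92.5938 / 24.7456 = 3.74183

3.74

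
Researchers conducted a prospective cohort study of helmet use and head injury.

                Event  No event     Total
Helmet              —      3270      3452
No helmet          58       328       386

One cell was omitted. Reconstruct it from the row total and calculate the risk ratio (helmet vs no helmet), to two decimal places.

0.35

The missing cell is in the exposed row: 3452 − 3270 = 182.
So a = 182, b = 3270, c = 58, d = 328.
RR = [a/(a+b)] / [c/(c+d)] = (182/3452) / (58/386) = 0.05272/0.15026 = 0.35088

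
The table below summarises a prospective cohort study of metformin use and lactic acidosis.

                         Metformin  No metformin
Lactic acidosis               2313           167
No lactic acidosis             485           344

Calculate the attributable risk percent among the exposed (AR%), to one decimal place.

60.5

Reading the table with exposure as columns: a = 2313 (Metformin, case), b = 485 (Metformin, non-case), c = 167 (No metformin, case), d = 344.
Risk in exposed = 2313/2798 = 0.82666; risk in unexposed = 167/511 = 0.32681.
RR = 0.82666/0.32681 = 2.52949
AR% = (RR − 1)/RR × 100 = (2.52949 − 1)/2.52949 × 100 = 60.4663%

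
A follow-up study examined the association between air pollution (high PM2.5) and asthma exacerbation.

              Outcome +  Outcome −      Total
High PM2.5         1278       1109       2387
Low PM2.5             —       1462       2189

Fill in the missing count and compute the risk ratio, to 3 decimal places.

The missing cell is in the unexposed row: 2189 − 1462 = 727.
So a = 1278, b = 1109, c = 727, d = 1462.
RR = [a/(a+b)] / [c/(c+d)] = (1278/2387) / (727/2189) = 0.53540/0.33212 = 1.61209

1.612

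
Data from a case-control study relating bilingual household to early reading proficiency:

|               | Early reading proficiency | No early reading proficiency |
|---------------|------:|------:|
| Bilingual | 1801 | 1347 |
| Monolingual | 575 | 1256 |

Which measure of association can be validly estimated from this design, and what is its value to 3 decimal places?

2.921

Cells: a = 1801, b = 1347, c = 575, d = 1256.
This is a case-control study: participants were sampled on outcome status, so risks in the source population cannot be estimated directly — relative risk is not valid here. The odds ratio is the appropriate measure.
OR = (a·d)/(b·c) = (1801 × 1256) / (1347 × 575) = 2262056 / 774525 = 2.92057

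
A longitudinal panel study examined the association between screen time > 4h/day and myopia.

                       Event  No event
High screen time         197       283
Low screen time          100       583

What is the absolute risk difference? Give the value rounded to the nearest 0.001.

0.264

Cells: a = 197, b = 283, c = 100, d = 583.
Risk in exposed = 197/480 = 0.410417; risk in unexposed = 100/683 = 0.146413.
Risk difference = 0.410417 − 0.146413 = 0.264004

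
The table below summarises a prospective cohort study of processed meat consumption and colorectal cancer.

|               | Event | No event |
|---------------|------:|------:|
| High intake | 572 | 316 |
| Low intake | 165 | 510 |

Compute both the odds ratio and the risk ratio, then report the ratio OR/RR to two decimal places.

2.12

Cells: a = 572, b = 316, c = 165, d = 510.
OR = (572·510)/(316·165) = 291720/52140 = 5.59494
Risk in exposed = 572/888 = 0.64414; risk in unexposed = 165/675 = 0.24444; RR = 2.63514
OR/RR = 5.59494 / 2.63514 = 2.12321
The outcome is not rare, so the OR lies further from 1 than the RR.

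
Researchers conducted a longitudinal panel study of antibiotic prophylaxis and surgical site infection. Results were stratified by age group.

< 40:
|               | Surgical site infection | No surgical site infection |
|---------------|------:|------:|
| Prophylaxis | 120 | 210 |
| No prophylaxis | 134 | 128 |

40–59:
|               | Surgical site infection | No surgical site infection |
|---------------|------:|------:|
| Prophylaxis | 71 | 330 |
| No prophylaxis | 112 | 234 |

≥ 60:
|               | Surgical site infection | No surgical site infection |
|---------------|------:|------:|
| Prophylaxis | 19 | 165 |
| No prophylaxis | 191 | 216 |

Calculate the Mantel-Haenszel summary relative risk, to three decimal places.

RR_MH = Σ(aᵢ·n₀ᵢ/nᵢ) / Σ(cᵢ·n₁ᵢ/nᵢ), with n₁ᵢ = aᵢ+bᵢ (exposed), n₀ᵢ = cᵢ+dᵢ (unexposed), nᵢ = n₁ᵢ+n₀ᵢ.
Stratum 1 (< 40): n₁ = 330, n₀ = 262, n = 592; a·n₀/n = 120·262/592 = 53.1081; c·n₁/n = 134·330/592 = 74.6959
Stratum 2 (40–59): n₁ = 401, n₀ = 346, n = 747; a·n₀/n = 71·346/747 = 32.8862; c·n₁/n = 112·401/747 = 60.1232
Stratum 3 (≥ 60): n₁ = 184, n₀ = 407, n = 591; a·n₀/n = 19·407/591 = 13.0846; c·n₁/n = 191·184/591 = 59.4653
RR_MH = (53.1081 + 32.8862 + 13.0846) / (74.6959 + 60.1232 + 59.4653) = 99.0789 / 194.2844 = 0.50997

0.510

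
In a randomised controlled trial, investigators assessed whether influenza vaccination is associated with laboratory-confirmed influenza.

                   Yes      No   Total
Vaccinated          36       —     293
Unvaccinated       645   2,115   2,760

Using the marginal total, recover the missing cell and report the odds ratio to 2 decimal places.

0.46

The missing cell is in the exposed row: 293 − 36 = 257.
So a = 36, b = 257, c = 645, d = 2115.
OR = (a·d)/(b·c) = (36 × 2115) / (257 × 645) = 76140 / 165765 = 0.45932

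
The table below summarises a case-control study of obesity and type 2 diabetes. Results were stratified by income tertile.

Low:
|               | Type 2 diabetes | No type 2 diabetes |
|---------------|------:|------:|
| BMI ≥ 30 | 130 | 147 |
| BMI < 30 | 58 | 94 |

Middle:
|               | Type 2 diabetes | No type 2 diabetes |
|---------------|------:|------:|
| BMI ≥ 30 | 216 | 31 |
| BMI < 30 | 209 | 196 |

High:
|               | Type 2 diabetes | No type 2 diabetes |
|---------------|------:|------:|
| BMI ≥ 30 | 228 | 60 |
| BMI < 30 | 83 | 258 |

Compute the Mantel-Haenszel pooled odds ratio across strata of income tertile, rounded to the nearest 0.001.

4.955

OR_MH = Σ(aᵢdᵢ/nᵢ) / Σ(bᵢcᵢ/nᵢ), where nᵢ is the stratum total.
Stratum 1 (Low): n = 429; a·d/n = 130·94/429 = 28.4848; b·c/n = 147·58/429 = 19.8741
Stratum 2 (Middle): n = 652; a·d/n = 216·196/652 = 64.9325; b·c/n = 31·209/652 = 9.9371
Stratum 3 (High): n = 629; a·d/n = 228·258/629 = 93.5199; b·c/n = 60·83/629 = 7.9173
OR_MH = (28.4848 + 64.9325 + 93.5199) / (19.8741 + 9.9371 + 7.9173) = 186.9372 / 37.7286 = 4.95479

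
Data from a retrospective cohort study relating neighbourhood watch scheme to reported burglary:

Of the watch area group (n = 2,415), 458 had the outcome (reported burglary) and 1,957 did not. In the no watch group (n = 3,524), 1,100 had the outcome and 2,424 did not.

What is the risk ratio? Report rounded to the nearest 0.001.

From the description: a = 458, b = 1957, c = 1100, d = 2424.
Risk in exposed = 458/2415 = 0.18965; risk in unexposed = 1100/3524 = 0.31215.
RR = 0.18965 / 0.31215 = 0.60756
The risk is 39% lower among the exposed than among the unexposed.

0.608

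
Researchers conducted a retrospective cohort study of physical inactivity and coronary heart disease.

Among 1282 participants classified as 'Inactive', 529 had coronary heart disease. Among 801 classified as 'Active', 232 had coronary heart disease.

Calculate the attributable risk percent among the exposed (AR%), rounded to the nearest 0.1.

From the description: a = 529, b = 753, c = 232, d = 569.
Risk in exposed = 529/1282 = 0.41264; risk in unexposed = 232/801 = 0.28964.
RR = 0.41264/0.28964 = 1.42466
AR% = (RR − 1)/RR × 100 = (1.42466 − 1)/1.42466 × 100 = 29.8080%

29.8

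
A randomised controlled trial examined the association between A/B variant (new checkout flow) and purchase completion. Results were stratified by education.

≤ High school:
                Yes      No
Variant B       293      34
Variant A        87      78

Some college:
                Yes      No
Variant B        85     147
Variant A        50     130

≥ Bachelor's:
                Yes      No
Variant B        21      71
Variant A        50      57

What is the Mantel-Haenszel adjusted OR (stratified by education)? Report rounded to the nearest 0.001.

OR_MH = Σ(aᵢdᵢ/nᵢ) / Σ(bᵢcᵢ/nᵢ), where nᵢ is the stratum total.
Stratum 1 (≤ High school): n = 492; a·d/n = 293·78/492 = 46.4512; b·c/n = 34·87/492 = 6.0122
Stratum 2 (Some college): n = 412; a·d/n = 85·130/412 = 26.8204; b·c/n = 147·50/412 = 17.8398
Stratum 3 (≥ Bachelor's): n = 199; a·d/n = 21·57/199 = 6.0151; b·c/n = 71·50/199 = 17.8392
OR_MH = (46.4512 + 26.8204 + 6.0151) / (6.0122 + 17.8398 + 17.8392) = 79.2867 / 41.6912 = 1.90176

1.902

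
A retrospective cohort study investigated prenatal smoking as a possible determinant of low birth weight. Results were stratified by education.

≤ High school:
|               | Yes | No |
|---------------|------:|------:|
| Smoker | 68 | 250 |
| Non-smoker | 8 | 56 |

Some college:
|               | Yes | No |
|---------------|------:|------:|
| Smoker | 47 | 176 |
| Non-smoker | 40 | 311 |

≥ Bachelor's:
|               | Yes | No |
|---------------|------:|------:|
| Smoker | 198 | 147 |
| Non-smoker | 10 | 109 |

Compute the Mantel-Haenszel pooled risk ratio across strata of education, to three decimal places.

3.068

RR_MH = Σ(aᵢ·n₀ᵢ/nᵢ) / Σ(cᵢ·n₁ᵢ/nᵢ), with n₁ᵢ = aᵢ+bᵢ (exposed), n₀ᵢ = cᵢ+dᵢ (unexposed), nᵢ = n₁ᵢ+n₀ᵢ.
Stratum 1 (≤ High school): n₁ = 318, n₀ = 64, n = 382; a·n₀/n = 68·64/382 = 11.3927; c·n₁/n = 8·318/382 = 6.6597
Stratum 2 (Some college): n₁ = 223, n₀ = 351, n = 574; a·n₀/n = 47·351/574 = 28.7404; c·n₁/n = 40·223/574 = 15.5401
Stratum 3 (≥ Bachelor's): n₁ = 345, n₀ = 119, n = 464; a·n₀/n = 198·119/464 = 50.7802; c·n₁/n = 10·345/464 = 7.4353
RR_MH = (11.3927 + 28.7404 + 50.7802) / (6.6597 + 15.5401 + 7.4353) = 90.9133 / 29.6351 = 3.06776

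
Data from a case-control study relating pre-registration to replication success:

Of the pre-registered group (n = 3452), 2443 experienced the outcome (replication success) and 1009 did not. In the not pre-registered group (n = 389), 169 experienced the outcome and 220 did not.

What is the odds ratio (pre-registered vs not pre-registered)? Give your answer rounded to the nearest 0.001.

From the description: a = 2443, b = 1009, c = 169, d = 220.
OR = (a·d)/(b·c) = (2443 × 220) / (1009 × 169) = 537460 / 170521 = 3.15187
The odds of replication success are about 3.15 times as high in the pre-registered group.

3.152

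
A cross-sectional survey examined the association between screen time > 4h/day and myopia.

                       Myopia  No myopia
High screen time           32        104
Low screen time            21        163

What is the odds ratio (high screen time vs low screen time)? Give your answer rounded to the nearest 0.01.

2.39

Cells: a = 32, b = 104, c = 21, d = 163.
OR = (a·d)/(b·c) = (32 × 163) / (104 × 21) = 5216 / 2184 = 2.38828
The odds of myopia are about 2.39 times as high in the high screen time group.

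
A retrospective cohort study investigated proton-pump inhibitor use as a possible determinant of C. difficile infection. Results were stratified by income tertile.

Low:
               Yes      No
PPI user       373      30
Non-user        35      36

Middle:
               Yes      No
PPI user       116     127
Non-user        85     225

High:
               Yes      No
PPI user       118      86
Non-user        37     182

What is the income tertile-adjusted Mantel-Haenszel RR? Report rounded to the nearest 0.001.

RR_MH = Σ(aᵢ·n₀ᵢ/nᵢ) / Σ(cᵢ·n₁ᵢ/nᵢ), with n₁ᵢ = aᵢ+bᵢ (exposed), n₀ᵢ = cᵢ+dᵢ (unexposed), nᵢ = n₁ᵢ+n₀ᵢ.
Stratum 1 (Low): n₁ = 403, n₀ = 71, n = 474; a·n₀/n = 373·71/474 = 55.8713; c·n₁/n = 35·403/474 = 29.7574
Stratum 2 (Middle): n₁ = 243, n₀ = 310, n = 553; a·n₀/n = 116·310/553 = 65.0271; c·n₁/n = 85·243/553 = 37.3508
Stratum 3 (High): n₁ = 204, n₀ = 219, n = 423; a·n₀/n = 118·219/423 = 61.0922; c·n₁/n = 37·204/423 = 17.8440
RR_MH = (55.8713 + 65.0271 + 61.0922) / (29.7574 + 37.3508 + 17.8440) = 181.9906 / 84.9522 = 2.14227

2.142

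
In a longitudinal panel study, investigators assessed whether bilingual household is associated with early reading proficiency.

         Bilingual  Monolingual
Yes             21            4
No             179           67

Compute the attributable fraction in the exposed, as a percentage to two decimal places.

46.34

Reading the table with exposure as columns: a = 21 (Bilingual, case), b = 179 (Bilingual, non-case), c = 4 (Monolingual, case), d = 67.
Risk in exposed = 21/200 = 0.10500; risk in unexposed = 4/71 = 0.05634.
RR = 0.10500/0.05634 = 1.86375
AR% = (RR − 1)/RR × 100 = (1.86375 − 1)/1.86375 × 100 = 46.3447%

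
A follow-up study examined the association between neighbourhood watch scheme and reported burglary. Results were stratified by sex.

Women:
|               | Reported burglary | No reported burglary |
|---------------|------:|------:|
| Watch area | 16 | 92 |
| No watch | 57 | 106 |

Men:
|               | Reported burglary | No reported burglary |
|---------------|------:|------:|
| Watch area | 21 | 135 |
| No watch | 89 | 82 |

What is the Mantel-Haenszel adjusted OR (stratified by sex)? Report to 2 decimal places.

0.21

OR_MH = Σ(aᵢdᵢ/nᵢ) / Σ(bᵢcᵢ/nᵢ), where nᵢ is the stratum total.
Stratum 1 (Women): n = 271; a·d/n = 16·106/271 = 6.2583; b·c/n = 92·57/271 = 19.3506
Stratum 2 (Men): n = 327; a·d/n = 21·82/327 = 5.2661; b·c/n = 135·89/327 = 36.7431
OR_MH = (6.2583 + 5.2661) / (19.3506 + 36.7431) = 11.5244 / 56.0937 = 0.20545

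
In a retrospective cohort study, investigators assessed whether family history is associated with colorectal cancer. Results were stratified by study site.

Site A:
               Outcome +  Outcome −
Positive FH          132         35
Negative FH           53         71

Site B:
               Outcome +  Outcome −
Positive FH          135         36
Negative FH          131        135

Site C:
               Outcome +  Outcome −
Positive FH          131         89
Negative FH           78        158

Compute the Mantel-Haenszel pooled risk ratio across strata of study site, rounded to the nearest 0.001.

1.728

RR_MH = Σ(aᵢ·n₀ᵢ/nᵢ) / Σ(cᵢ·n₁ᵢ/nᵢ), with n₁ᵢ = aᵢ+bᵢ (exposed), n₀ᵢ = cᵢ+dᵢ (unexposed), nᵢ = n₁ᵢ+n₀ᵢ.
Stratum 1 (Site A): n₁ = 167, n₀ = 124, n = 291; a·n₀/n = 132·124/291 = 56.2474; c·n₁/n = 53·167/291 = 30.4158
Stratum 2 (Site B): n₁ = 171, n₀ = 266, n = 437; a·n₀/n = 135·266/437 = 82.1739; c·n₁/n = 131·171/437 = 51.2609
Stratum 3 (Site C): n₁ = 220, n₀ = 236, n = 456; a·n₀/n = 131·236/456 = 67.7982; c·n₁/n = 78·220/456 = 37.6316
RR_MH = (56.2474 + 82.1739 + 67.7982) / (30.4158 + 51.2609 + 37.6316) = 206.2196 / 119.3083 = 1.72846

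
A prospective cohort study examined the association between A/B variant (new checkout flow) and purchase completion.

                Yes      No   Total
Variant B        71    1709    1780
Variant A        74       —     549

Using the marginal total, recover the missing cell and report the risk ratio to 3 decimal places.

The missing cell is in the unexposed row: 549 − 74 = 475.
So a = 71, b = 1709, c = 74, d = 475.
RR = [a/(a+b)] / [c/(c+d)] = (71/1780) / (74/549) = 0.03989/0.13479 = 0.29592

0.296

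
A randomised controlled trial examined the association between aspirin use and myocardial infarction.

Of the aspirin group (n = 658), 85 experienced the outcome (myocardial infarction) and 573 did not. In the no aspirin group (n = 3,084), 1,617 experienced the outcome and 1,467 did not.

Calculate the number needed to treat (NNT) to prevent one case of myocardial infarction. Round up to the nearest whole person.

Risk in treated group = 85/658 = 0.12918; risk in control = 1617/3084 = 0.52432.
Absolute risk reduction = 0.52432 − 0.12918 = 0.39514
NNT = 1 / ARR = 1 / 0.39514 = 2.531 → round up → 3

3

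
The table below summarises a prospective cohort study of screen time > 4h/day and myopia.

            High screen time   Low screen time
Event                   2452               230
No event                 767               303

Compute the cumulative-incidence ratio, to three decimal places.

1.765

Reading the table with exposure as columns: a = 2452 (High screen time, case), b = 767 (High screen time, non-case), c = 230 (Low screen time, case), d = 303.
Risk in exposed = 2452/3219 = 0.76173; risk in unexposed = 230/533 = 0.43152.
RR = 0.76173 / 0.43152 = 1.76522
The risk among the exposed is 1.77 times that among the unexposed.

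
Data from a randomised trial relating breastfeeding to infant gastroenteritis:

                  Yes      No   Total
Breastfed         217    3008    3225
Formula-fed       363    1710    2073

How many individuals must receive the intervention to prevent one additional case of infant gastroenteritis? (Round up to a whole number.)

Risk in treated group = 217/3225 = 0.06729; risk in control = 363/2073 = 0.17511.
Absolute risk reduction = 0.17511 − 0.06729 = 0.10782
NNT = 1 / ARR = 1 / 0.10782 = 9.275 → round up → 10

10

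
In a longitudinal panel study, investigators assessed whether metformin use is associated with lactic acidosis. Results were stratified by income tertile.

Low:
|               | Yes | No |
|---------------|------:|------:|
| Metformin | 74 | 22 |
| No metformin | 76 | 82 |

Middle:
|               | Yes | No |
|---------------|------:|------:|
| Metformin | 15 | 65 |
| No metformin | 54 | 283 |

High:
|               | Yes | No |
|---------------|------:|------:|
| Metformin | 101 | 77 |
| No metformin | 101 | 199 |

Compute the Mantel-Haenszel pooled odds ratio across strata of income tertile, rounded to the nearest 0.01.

2.43

OR_MH = Σ(aᵢdᵢ/nᵢ) / Σ(bᵢcᵢ/nᵢ), where nᵢ is the stratum total.
Stratum 1 (Low): n = 254; a·d/n = 74·82/254 = 23.8898; b·c/n = 22·76/254 = 6.5827
Stratum 2 (Middle): n = 417; a·d/n = 15·283/417 = 10.1799; b·c/n = 65·54/417 = 8.4173
Stratum 3 (High): n = 478; a·d/n = 101·199/478 = 42.0481; b·c/n = 77·101/478 = 16.2699
OR_MH = (23.8898 + 10.1799 + 42.0481) / (6.5827 + 8.4173 + 16.2699) = 76.1177 / 31.2698 = 2.43422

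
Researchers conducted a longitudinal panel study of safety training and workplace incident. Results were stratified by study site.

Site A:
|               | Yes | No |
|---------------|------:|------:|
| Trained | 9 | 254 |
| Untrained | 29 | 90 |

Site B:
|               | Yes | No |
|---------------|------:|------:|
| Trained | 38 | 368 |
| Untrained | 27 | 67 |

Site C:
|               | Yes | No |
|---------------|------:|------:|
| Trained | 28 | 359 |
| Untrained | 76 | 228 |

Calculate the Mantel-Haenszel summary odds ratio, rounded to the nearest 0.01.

OR_MH = Σ(aᵢdᵢ/nᵢ) / Σ(bᵢcᵢ/nᵢ), where nᵢ is the stratum total.
Stratum 1 (Site A): n = 382; a·d/n = 9·90/382 = 2.1204; b·c/n = 254·29/382 = 19.2827
Stratum 2 (Site B): n = 500; a·d/n = 38·67/500 = 5.0920; b·c/n = 368·27/500 = 19.8720
Stratum 3 (Site C): n = 691; a·d/n = 28·228/691 = 9.2388; b·c/n = 359·76/691 = 39.4848
OR_MH = (2.1204 + 5.0920 + 9.2388) / (19.2827 + 19.8720 + 39.4848) = 16.4512 / 78.6395 = 0.20920

0.21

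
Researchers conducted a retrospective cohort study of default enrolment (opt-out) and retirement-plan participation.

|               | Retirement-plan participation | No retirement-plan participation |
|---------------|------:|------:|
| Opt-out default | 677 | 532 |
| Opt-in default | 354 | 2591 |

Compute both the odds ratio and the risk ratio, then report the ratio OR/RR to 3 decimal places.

1.999

Cells: a = 677, b = 532, c = 354, d = 2591.
OR = (677·2591)/(532·354) = 1754107/188328 = 9.31411
Risk in exposed = 677/1209 = 0.55997; risk in unexposed = 354/2945 = 0.12020; RR = 4.65848
OR/RR = 9.31411 / 4.65848 = 1.99939
The outcome is not rare, so the OR lies further from 1 than the RR.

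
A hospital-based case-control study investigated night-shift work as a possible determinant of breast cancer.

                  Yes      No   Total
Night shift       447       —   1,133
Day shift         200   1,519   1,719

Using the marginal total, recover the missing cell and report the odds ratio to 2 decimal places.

The missing cell is in the exposed row: 1133 − 447 = 686.
So a = 447, b = 686, c = 200, d = 1519.
OR = (a·d)/(b·c) = (447 × 1519) / (686 × 200) = 678993 / 137200 = 4.94893

4.95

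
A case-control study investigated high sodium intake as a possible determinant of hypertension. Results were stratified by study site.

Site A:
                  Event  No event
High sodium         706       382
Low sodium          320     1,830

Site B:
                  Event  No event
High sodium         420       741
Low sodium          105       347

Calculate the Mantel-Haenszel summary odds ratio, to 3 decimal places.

OR_MH = Σ(aᵢdᵢ/nᵢ) / Σ(bᵢcᵢ/nᵢ), where nᵢ is the stratum total.
Stratum 1 (Site A): n = 3238; a·d/n = 706·1830/3238 = 399.0056; b·c/n = 382·320/3238 = 37.7517
Stratum 2 (Site B): n = 1613; a·d/n = 420·347/1613 = 90.3534; b·c/n = 741·105/1613 = 48.2362
OR_MH = (399.0056 + 90.3534) / (37.7517 + 48.2362) = 489.3589 / 85.9879 = 5.69102

5.691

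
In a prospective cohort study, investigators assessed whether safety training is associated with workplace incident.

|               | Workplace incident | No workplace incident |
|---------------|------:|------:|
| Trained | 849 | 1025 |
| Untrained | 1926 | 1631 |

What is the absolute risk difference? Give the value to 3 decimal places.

Cells: a = 849, b = 1025, c = 1926, d = 1631.
Risk in exposed = 849/1874 = 0.453042; risk in unexposed = 1926/3557 = 0.541468.
Risk difference = 0.453042 − 0.541468 = -0.088426

-0.088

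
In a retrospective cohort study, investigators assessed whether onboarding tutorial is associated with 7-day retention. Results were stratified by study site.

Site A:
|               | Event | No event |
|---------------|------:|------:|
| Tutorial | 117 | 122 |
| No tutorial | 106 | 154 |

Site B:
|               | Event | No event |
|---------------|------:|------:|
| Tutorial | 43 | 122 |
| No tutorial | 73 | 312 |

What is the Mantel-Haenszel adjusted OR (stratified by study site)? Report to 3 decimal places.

OR_MH = Σ(aᵢdᵢ/nᵢ) / Σ(bᵢcᵢ/nᵢ), where nᵢ is the stratum total.
Stratum 1 (Site A): n = 499; a·d/n = 117·154/499 = 36.1082; b·c/n = 122·106/499 = 25.9158
Stratum 2 (Site B): n = 550; a·d/n = 43·312/550 = 24.3927; b·c/n = 122·73/550 = 16.1927
OR_MH = (36.1082 + 24.3927) / (25.9158 + 16.1927) = 60.5009 / 42.1086 = 1.43678

1.437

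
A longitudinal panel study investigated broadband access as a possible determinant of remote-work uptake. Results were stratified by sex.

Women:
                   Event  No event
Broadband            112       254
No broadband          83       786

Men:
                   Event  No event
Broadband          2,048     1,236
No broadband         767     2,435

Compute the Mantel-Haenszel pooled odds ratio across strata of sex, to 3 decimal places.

OR_MH = Σ(aᵢdᵢ/nᵢ) / Σ(bᵢcᵢ/nᵢ), where nᵢ is the stratum total.
Stratum 1 (Women): n = 1235; a·d/n = 112·786/1235 = 71.2810; b·c/n = 254·83/1235 = 17.0704
Stratum 2 (Men): n = 6486; a·d/n = 2048·2435/6486 = 768.8683; b·c/n = 1236·767/6486 = 146.1628
OR_MH = (71.2810 + 768.8683) / (17.0704 + 146.1628) = 840.1493 / 163.2333 = 5.14692

5.147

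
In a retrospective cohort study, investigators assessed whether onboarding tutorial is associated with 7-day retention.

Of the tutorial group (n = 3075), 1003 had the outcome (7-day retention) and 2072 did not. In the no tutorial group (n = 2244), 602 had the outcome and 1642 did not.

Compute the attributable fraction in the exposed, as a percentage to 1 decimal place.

17.8

From the description: a = 1003, b = 2072, c = 602, d = 1642.
Risk in exposed = 1003/3075 = 0.32618; risk in unexposed = 602/2244 = 0.26827.
RR = 0.32618/0.26827 = 1.21586
AR% = (RR − 1)/RR × 100 = (1.21586 − 1)/1.21586 × 100 = 17.7534%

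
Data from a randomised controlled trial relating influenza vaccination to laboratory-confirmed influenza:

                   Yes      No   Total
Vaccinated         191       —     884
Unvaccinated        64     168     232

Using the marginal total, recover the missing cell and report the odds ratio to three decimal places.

The missing cell is in the exposed row: 884 − 191 = 693.
So a = 191, b = 693, c = 64, d = 168.
OR = (a·d)/(b·c) = (191 × 168) / (693 × 64) = 32088 / 44352 = 0.72348

0.723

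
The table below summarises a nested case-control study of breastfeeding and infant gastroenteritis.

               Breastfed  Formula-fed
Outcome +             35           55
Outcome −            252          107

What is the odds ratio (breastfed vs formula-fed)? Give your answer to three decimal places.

Reading the table with exposure as columns: a = 35 (Breastfed, case), b = 252 (Breastfed, non-case), c = 55 (Formula-fed, case), d = 107.
OR = (a·d)/(b·c) = (35 × 107) / (252 × 55) = 3745 / 13860 = 0.27020
Exposure is associated with lower odds of infant gastroenteritis (OR = 0.27 < 1).

0.270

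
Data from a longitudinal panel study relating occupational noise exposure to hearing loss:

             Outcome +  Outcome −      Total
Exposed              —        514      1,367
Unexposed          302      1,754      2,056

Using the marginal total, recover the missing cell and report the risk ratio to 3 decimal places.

The missing cell is in the exposed row: 1367 − 514 = 853.
So a = 853, b = 514, c = 302, d = 1754.
RR = [a/(a+b)] / [c/(c+d)] = (853/1367) / (302/2056) = 0.62399/0.14689 = 4.24812

4.248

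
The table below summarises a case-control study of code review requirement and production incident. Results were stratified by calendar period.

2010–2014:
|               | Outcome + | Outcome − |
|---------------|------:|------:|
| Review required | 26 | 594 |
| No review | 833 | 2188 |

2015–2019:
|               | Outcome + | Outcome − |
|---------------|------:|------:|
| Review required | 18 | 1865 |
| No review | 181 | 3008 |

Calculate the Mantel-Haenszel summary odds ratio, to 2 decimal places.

OR_MH = Σ(aᵢdᵢ/nᵢ) / Σ(bᵢcᵢ/nᵢ), where nᵢ is the stratum total.
Stratum 1 (2010–2014): n = 3641; a·d/n = 26·2188/3641 = 15.6243; b·c/n = 594·833/3641 = 135.8973
Stratum 2 (2015–2019): n = 5072; a·d/n = 18·3008/5072 = 10.6751; b·c/n = 1865·181/5072 = 66.5546
OR_MH = (15.6243 + 10.6751) / (135.8973 + 66.5546) = 26.2994 / 202.4519 = 0.12990

0.13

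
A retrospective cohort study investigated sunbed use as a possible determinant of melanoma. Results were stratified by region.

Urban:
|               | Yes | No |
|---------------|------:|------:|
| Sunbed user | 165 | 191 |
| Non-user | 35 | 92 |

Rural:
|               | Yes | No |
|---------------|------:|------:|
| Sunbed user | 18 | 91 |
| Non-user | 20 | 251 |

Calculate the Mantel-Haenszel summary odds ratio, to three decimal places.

OR_MH = Σ(aᵢdᵢ/nᵢ) / Σ(bᵢcᵢ/nᵢ), where nᵢ is the stratum total.
Stratum 1 (Urban): n = 483; a·d/n = 165·92/483 = 31.4286; b·c/n = 191·35/483 = 13.8406
Stratum 2 (Rural): n = 380; a·d/n = 18·251/380 = 11.8895; b·c/n = 91·20/380 = 4.7895
OR_MH = (31.4286 + 11.8895) / (13.8406 + 4.7895) = 43.3180 / 18.6301 = 2.32517

2.325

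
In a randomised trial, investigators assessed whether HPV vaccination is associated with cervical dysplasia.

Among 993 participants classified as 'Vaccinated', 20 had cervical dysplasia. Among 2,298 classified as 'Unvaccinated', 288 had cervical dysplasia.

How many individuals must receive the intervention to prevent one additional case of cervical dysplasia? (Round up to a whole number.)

Risk in treated group = 20/993 = 0.02014; risk in control = 288/2298 = 0.12533.
Absolute risk reduction = 0.12533 − 0.02014 = 0.10519
NNT = 1 / ARR = 1 / 0.10519 = 9.507 → round up → 10

10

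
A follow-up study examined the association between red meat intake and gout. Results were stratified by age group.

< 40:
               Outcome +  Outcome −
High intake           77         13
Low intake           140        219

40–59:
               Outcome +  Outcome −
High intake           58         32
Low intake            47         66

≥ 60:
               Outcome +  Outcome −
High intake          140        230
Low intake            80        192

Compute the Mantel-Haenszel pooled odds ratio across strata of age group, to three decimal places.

2.450

OR_MH = Σ(aᵢdᵢ/nᵢ) / Σ(bᵢcᵢ/nᵢ), where nᵢ is the stratum total.
Stratum 1 (< 40): n = 449; a·d/n = 77·219/449 = 37.5568; b·c/n = 13·140/449 = 4.0535
Stratum 2 (40–59): n = 203; a·d/n = 58·66/203 = 18.8571; b·c/n = 32·47/203 = 7.4089
Stratum 3 (≥ 60): n = 642; a·d/n = 140·192/642 = 41.8692; b·c/n = 230·80/642 = 28.6604
OR_MH = (37.5568 + 18.8571 + 41.8692) / (4.0535 + 7.4089 + 28.6604) = 98.2831 / 40.1228 = 2.44956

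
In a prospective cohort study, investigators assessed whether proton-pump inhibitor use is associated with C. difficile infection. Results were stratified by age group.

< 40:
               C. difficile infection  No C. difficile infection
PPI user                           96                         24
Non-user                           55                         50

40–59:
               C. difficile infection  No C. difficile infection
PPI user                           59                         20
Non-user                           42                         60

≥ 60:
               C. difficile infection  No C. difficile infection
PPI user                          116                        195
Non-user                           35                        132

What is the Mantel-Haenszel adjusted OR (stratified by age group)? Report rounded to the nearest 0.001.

2.942

OR_MH = Σ(aᵢdᵢ/nᵢ) / Σ(bᵢcᵢ/nᵢ), where nᵢ is the stratum total.
Stratum 1 (< 40): n = 225; a·d/n = 96·50/225 = 21.3333; b·c/n = 24·55/225 = 5.8667
Stratum 2 (40–59): n = 181; a·d/n = 59·60/181 = 19.5580; b·c/n = 20·42/181 = 4.6409
Stratum 3 (≥ 60): n = 478; a·d/n = 116·132/478 = 32.0335; b·c/n = 195·35/478 = 14.2782
OR_MH = (21.3333 + 19.5580 + 32.0335) / (5.8667 + 4.6409 + 14.2782) = 72.9248 / 24.7858 = 2.94220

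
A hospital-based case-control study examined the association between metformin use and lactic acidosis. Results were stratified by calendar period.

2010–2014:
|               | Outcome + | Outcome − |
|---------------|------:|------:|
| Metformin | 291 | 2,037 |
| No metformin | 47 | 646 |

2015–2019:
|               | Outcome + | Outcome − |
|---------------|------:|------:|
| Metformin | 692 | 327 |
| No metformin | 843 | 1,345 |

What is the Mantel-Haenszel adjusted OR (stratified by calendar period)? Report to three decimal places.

2.996

OR_MH = Σ(aᵢdᵢ/nᵢ) / Σ(bᵢcᵢ/nᵢ), where nᵢ is the stratum total.
Stratum 1 (2010–2014): n = 3021; a·d/n = 291·646/3021 = 62.2264; b·c/n = 2037·47/3021 = 31.6912
Stratum 2 (2015–2019): n = 3207; a·d/n = 692·1345/3207 = 290.2214; b·c/n = 327·843/3207 = 85.9560
OR_MH = (62.2264 + 290.2214) / (31.6912 + 85.9560) = 352.4478 / 117.6472 = 2.99580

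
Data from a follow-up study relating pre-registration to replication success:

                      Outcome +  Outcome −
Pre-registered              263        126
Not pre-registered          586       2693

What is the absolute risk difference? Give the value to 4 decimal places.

Cells: a = 263, b = 126, c = 586, d = 2693.
Risk in exposed = 263/389 = 0.676093; risk in unexposed = 586/3279 = 0.178713.
Risk difference = 0.676093 − 0.178713 = 0.497380

0.4974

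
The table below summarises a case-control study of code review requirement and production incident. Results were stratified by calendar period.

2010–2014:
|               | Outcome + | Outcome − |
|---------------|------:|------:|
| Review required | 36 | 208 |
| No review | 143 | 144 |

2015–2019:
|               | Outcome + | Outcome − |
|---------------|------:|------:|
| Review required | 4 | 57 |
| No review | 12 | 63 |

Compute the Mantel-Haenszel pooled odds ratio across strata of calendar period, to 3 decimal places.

OR_MH = Σ(aᵢdᵢ/nᵢ) / Σ(bᵢcᵢ/nᵢ), where nᵢ is the stratum total.
Stratum 1 (2010–2014): n = 531; a·d/n = 36·144/531 = 9.7627; b·c/n = 208·143/531 = 56.0151
Stratum 2 (2015–2019): n = 136; a·d/n = 4·63/136 = 1.8529; b·c/n = 57·12/136 = 5.0294
OR_MH = (9.7627 + 1.8529) / (56.0151 + 5.0294) = 11.6157 / 61.0445 = 0.19028

0.190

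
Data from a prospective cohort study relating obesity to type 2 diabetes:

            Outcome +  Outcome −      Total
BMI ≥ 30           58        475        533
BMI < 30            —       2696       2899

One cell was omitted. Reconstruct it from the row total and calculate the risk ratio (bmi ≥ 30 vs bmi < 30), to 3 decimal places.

1.554

The missing cell is in the unexposed row: 2899 − 2696 = 203.
So a = 58, b = 475, c = 203, d = 2696.
RR = [a/(a+b)] / [c/(c+d)] = (58/533) / (203/2899) = 0.10882/0.07002 = 1.55401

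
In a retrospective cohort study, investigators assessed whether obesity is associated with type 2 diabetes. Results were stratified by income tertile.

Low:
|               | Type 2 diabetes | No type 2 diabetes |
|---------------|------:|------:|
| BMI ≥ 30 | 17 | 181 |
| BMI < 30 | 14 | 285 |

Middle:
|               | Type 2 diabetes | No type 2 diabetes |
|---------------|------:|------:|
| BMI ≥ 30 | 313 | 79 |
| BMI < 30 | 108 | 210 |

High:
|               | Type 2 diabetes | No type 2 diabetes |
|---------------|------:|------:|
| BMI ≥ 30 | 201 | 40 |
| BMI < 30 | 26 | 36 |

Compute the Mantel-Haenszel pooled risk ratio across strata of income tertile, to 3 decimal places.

2.230

RR_MH = Σ(aᵢ·n₀ᵢ/nᵢ) / Σ(cᵢ·n₁ᵢ/nᵢ), with n₁ᵢ = aᵢ+bᵢ (exposed), n₀ᵢ = cᵢ+dᵢ (unexposed), nᵢ = n₁ᵢ+n₀ᵢ.
Stratum 1 (Low): n₁ = 198, n₀ = 299, n = 497; a·n₀/n = 17·299/497 = 10.2274; c·n₁/n = 14·198/497 = 5.5775
Stratum 2 (Middle): n₁ = 392, n₀ = 318, n = 710; a·n₀/n = 313·318/710 = 140.1887; c·n₁/n = 108·392/710 = 59.6282
Stratum 3 (High): n₁ = 241, n₀ = 62, n = 303; a·n₀/n = 201·62/303 = 41.1287; c·n₁/n = 26·241/303 = 20.6799
RR_MH = (10.2274 + 140.1887 + 41.1287) / (5.5775 + 59.6282 + 20.6799) = 191.5448 / 85.8855 = 2.23023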